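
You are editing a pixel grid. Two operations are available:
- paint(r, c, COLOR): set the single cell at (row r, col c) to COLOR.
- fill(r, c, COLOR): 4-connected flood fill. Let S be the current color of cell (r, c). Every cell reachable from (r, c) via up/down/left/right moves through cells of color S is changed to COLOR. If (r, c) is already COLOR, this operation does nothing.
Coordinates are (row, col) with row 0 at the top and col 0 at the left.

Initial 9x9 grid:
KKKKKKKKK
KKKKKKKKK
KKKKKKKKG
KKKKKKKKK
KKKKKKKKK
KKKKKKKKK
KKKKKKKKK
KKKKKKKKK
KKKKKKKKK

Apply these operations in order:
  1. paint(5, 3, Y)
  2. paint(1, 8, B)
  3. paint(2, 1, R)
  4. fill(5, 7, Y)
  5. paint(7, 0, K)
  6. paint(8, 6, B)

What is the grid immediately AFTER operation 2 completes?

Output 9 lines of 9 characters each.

Answer: KKKKKKKKK
KKKKKKKKB
KKKKKKKKG
KKKKKKKKK
KKKKKKKKK
KKKYKKKKK
KKKKKKKKK
KKKKKKKKK
KKKKKKKKK

Derivation:
After op 1 paint(5,3,Y):
KKKKKKKKK
KKKKKKKKK
KKKKKKKKG
KKKKKKKKK
KKKKKKKKK
KKKYKKKKK
KKKKKKKKK
KKKKKKKKK
KKKKKKKKK
After op 2 paint(1,8,B):
KKKKKKKKK
KKKKKKKKB
KKKKKKKKG
KKKKKKKKK
KKKKKKKKK
KKKYKKKKK
KKKKKKKKK
KKKKKKKKK
KKKKKKKKK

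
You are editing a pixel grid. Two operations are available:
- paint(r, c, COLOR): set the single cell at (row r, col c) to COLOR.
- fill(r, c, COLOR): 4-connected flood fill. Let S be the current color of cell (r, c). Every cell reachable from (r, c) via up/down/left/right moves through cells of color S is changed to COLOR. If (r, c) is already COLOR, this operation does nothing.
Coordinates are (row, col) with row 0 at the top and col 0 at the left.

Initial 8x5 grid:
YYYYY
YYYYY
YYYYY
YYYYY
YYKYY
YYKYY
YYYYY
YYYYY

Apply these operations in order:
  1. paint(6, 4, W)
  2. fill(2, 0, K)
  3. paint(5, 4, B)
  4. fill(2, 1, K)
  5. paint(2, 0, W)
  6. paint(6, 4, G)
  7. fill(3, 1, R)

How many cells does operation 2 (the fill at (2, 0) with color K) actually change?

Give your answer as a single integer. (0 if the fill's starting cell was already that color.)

After op 1 paint(6,4,W):
YYYYY
YYYYY
YYYYY
YYYYY
YYKYY
YYKYY
YYYYW
YYYYY
After op 2 fill(2,0,K) [37 cells changed]:
KKKKK
KKKKK
KKKKK
KKKKK
KKKKK
KKKKK
KKKKW
KKKKK

Answer: 37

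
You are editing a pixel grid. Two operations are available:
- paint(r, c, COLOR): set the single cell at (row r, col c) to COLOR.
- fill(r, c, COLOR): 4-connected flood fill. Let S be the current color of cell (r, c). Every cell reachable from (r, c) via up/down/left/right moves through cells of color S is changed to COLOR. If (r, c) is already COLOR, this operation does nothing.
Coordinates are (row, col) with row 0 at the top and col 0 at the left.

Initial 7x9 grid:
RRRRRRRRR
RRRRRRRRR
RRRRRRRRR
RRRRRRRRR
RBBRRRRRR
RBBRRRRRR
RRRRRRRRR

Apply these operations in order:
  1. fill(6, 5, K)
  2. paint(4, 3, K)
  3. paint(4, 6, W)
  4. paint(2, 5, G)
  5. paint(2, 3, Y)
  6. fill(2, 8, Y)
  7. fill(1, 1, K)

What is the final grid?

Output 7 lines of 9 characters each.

After op 1 fill(6,5,K) [59 cells changed]:
KKKKKKKKK
KKKKKKKKK
KKKKKKKKK
KKKKKKKKK
KBBKKKKKK
KBBKKKKKK
KKKKKKKKK
After op 2 paint(4,3,K):
KKKKKKKKK
KKKKKKKKK
KKKKKKKKK
KKKKKKKKK
KBBKKKKKK
KBBKKKKKK
KKKKKKKKK
After op 3 paint(4,6,W):
KKKKKKKKK
KKKKKKKKK
KKKKKKKKK
KKKKKKKKK
KBBKKKWKK
KBBKKKKKK
KKKKKKKKK
After op 4 paint(2,5,G):
KKKKKKKKK
KKKKKKKKK
KKKKKGKKK
KKKKKKKKK
KBBKKKWKK
KBBKKKKKK
KKKKKKKKK
After op 5 paint(2,3,Y):
KKKKKKKKK
KKKKKKKKK
KKKYKGKKK
KKKKKKKKK
KBBKKKWKK
KBBKKKKKK
KKKKKKKKK
After op 6 fill(2,8,Y) [56 cells changed]:
YYYYYYYYY
YYYYYYYYY
YYYYYGYYY
YYYYYYYYY
YBBYYYWYY
YBBYYYYYY
YYYYYYYYY
After op 7 fill(1,1,K) [57 cells changed]:
KKKKKKKKK
KKKKKKKKK
KKKKKGKKK
KKKKKKKKK
KBBKKKWKK
KBBKKKKKK
KKKKKKKKK

Answer: KKKKKKKKK
KKKKKKKKK
KKKKKGKKK
KKKKKKKKK
KBBKKKWKK
KBBKKKKKK
KKKKKKKKK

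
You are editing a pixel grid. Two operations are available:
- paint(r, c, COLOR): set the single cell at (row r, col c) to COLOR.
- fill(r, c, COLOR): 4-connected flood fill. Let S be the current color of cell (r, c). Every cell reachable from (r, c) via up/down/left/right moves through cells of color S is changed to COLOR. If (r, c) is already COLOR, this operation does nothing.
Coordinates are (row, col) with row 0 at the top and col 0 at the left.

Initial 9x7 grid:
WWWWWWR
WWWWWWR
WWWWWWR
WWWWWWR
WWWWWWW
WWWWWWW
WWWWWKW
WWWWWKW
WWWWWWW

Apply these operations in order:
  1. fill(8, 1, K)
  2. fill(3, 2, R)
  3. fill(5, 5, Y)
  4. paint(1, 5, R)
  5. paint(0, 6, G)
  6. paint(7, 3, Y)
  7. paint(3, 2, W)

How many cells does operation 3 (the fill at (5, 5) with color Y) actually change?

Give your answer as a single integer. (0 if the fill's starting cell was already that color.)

After op 1 fill(8,1,K) [57 cells changed]:
KKKKKKR
KKKKKKR
KKKKKKR
KKKKKKR
KKKKKKK
KKKKKKK
KKKKKKK
KKKKKKK
KKKKKKK
After op 2 fill(3,2,R) [59 cells changed]:
RRRRRRR
RRRRRRR
RRRRRRR
RRRRRRR
RRRRRRR
RRRRRRR
RRRRRRR
RRRRRRR
RRRRRRR
After op 3 fill(5,5,Y) [63 cells changed]:
YYYYYYY
YYYYYYY
YYYYYYY
YYYYYYY
YYYYYYY
YYYYYYY
YYYYYYY
YYYYYYY
YYYYYYY

Answer: 63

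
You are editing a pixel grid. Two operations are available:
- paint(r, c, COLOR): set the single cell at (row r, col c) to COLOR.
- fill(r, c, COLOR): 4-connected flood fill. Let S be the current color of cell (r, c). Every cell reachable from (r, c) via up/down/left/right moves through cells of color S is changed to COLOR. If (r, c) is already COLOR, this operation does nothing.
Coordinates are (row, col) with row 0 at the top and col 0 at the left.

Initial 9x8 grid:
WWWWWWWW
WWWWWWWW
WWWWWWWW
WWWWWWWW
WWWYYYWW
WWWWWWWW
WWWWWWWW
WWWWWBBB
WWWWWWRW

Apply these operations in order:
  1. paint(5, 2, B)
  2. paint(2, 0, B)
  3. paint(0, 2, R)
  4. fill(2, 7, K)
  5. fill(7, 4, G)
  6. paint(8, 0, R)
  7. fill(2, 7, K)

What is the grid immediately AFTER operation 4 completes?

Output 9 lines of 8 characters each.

After op 1 paint(5,2,B):
WWWWWWWW
WWWWWWWW
WWWWWWWW
WWWWWWWW
WWWYYYWW
WWBWWWWW
WWWWWWWW
WWWWWBBB
WWWWWWRW
After op 2 paint(2,0,B):
WWWWWWWW
WWWWWWWW
BWWWWWWW
WWWWWWWW
WWWYYYWW
WWBWWWWW
WWWWWWWW
WWWWWBBB
WWWWWWRW
After op 3 paint(0,2,R):
WWRWWWWW
WWWWWWWW
BWWWWWWW
WWWWWWWW
WWWYYYWW
WWBWWWWW
WWWWWWWW
WWWWWBBB
WWWWWWRW
After op 4 fill(2,7,K) [61 cells changed]:
KKRKKKKK
KKKKKKKK
BKKKKKKK
KKKKKKKK
KKKYYYKK
KKBKKKKK
KKKKKKKK
KKKKKBBB
KKKKKKRW

Answer: KKRKKKKK
KKKKKKKK
BKKKKKKK
KKKKKKKK
KKKYYYKK
KKBKKKKK
KKKKKKKK
KKKKKBBB
KKKKKKRW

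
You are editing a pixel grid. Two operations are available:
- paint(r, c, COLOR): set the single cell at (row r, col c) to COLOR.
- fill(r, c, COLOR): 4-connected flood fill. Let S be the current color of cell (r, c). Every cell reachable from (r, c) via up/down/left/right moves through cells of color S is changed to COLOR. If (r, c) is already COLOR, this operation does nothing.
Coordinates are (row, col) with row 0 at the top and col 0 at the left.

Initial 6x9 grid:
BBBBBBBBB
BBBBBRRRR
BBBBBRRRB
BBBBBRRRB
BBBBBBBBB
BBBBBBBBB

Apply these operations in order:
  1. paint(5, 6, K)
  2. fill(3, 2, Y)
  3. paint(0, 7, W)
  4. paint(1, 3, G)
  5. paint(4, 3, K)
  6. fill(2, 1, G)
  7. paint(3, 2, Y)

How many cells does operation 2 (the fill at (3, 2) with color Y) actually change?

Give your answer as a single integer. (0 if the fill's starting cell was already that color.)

After op 1 paint(5,6,K):
BBBBBBBBB
BBBBBRRRR
BBBBBRRRB
BBBBBRRRB
BBBBBBBBB
BBBBBBKBB
After op 2 fill(3,2,Y) [43 cells changed]:
YYYYYYYYY
YYYYYRRRR
YYYYYRRRY
YYYYYRRRY
YYYYYYYYY
YYYYYYKYY

Answer: 43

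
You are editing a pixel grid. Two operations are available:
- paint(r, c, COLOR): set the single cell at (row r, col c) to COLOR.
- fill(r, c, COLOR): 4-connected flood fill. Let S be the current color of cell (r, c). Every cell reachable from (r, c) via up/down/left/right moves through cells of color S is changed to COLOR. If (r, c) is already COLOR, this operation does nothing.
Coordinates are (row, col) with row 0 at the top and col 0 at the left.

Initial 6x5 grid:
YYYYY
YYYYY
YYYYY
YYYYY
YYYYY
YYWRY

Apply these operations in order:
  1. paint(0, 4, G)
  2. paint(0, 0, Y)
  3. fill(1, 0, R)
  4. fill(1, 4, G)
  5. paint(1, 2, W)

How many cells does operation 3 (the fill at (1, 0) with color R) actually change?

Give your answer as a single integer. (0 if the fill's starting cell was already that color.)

Answer: 27

Derivation:
After op 1 paint(0,4,G):
YYYYG
YYYYY
YYYYY
YYYYY
YYYYY
YYWRY
After op 2 paint(0,0,Y):
YYYYG
YYYYY
YYYYY
YYYYY
YYYYY
YYWRY
After op 3 fill(1,0,R) [27 cells changed]:
RRRRG
RRRRR
RRRRR
RRRRR
RRRRR
RRWRR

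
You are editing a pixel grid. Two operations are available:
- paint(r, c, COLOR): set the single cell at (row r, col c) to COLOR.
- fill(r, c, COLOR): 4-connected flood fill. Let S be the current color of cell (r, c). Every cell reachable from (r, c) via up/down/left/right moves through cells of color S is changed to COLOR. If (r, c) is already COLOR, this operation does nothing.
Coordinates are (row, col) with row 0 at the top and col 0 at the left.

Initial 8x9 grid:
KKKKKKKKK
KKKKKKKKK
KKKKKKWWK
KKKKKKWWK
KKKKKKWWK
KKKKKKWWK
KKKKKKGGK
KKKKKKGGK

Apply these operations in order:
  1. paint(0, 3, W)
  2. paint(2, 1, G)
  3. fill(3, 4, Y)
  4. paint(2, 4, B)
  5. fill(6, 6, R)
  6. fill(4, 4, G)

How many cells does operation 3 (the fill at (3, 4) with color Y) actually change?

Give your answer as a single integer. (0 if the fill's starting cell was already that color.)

After op 1 paint(0,3,W):
KKKWKKKKK
KKKKKKKKK
KKKKKKWWK
KKKKKKWWK
KKKKKKWWK
KKKKKKWWK
KKKKKKGGK
KKKKKKGGK
After op 2 paint(2,1,G):
KKKWKKKKK
KKKKKKKKK
KGKKKKWWK
KKKKKKWWK
KKKKKKWWK
KKKKKKWWK
KKKKKKGGK
KKKKKKGGK
After op 3 fill(3,4,Y) [58 cells changed]:
YYYWYYYYY
YYYYYYYYY
YGYYYYWWY
YYYYYYWWY
YYYYYYWWY
YYYYYYWWY
YYYYYYGGY
YYYYYYGGY

Answer: 58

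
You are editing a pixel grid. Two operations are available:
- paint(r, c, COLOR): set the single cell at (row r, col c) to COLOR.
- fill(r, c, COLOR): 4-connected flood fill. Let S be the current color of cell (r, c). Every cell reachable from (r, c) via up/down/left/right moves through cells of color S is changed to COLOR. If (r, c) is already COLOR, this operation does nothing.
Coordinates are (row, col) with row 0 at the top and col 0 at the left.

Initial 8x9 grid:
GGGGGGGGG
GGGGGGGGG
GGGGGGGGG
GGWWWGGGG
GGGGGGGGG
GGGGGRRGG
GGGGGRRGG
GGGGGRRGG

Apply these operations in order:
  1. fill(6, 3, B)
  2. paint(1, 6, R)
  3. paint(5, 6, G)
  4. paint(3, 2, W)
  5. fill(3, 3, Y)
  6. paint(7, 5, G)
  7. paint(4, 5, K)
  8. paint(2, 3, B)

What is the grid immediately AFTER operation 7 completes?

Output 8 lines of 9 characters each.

Answer: BBBBBBBBB
BBBBBBRBB
BBBBBBBBB
BBYYYBBBB
BBBBBKBBB
BBBBBRGBB
BBBBBRRBB
BBBBBGRBB

Derivation:
After op 1 fill(6,3,B) [63 cells changed]:
BBBBBBBBB
BBBBBBBBB
BBBBBBBBB
BBWWWBBBB
BBBBBBBBB
BBBBBRRBB
BBBBBRRBB
BBBBBRRBB
After op 2 paint(1,6,R):
BBBBBBBBB
BBBBBBRBB
BBBBBBBBB
BBWWWBBBB
BBBBBBBBB
BBBBBRRBB
BBBBBRRBB
BBBBBRRBB
After op 3 paint(5,6,G):
BBBBBBBBB
BBBBBBRBB
BBBBBBBBB
BBWWWBBBB
BBBBBBBBB
BBBBBRGBB
BBBBBRRBB
BBBBBRRBB
After op 4 paint(3,2,W):
BBBBBBBBB
BBBBBBRBB
BBBBBBBBB
BBWWWBBBB
BBBBBBBBB
BBBBBRGBB
BBBBBRRBB
BBBBBRRBB
After op 5 fill(3,3,Y) [3 cells changed]:
BBBBBBBBB
BBBBBBRBB
BBBBBBBBB
BBYYYBBBB
BBBBBBBBB
BBBBBRGBB
BBBBBRRBB
BBBBBRRBB
After op 6 paint(7,5,G):
BBBBBBBBB
BBBBBBRBB
BBBBBBBBB
BBYYYBBBB
BBBBBBBBB
BBBBBRGBB
BBBBBRRBB
BBBBBGRBB
After op 7 paint(4,5,K):
BBBBBBBBB
BBBBBBRBB
BBBBBBBBB
BBYYYBBBB
BBBBBKBBB
BBBBBRGBB
BBBBBRRBB
BBBBBGRBB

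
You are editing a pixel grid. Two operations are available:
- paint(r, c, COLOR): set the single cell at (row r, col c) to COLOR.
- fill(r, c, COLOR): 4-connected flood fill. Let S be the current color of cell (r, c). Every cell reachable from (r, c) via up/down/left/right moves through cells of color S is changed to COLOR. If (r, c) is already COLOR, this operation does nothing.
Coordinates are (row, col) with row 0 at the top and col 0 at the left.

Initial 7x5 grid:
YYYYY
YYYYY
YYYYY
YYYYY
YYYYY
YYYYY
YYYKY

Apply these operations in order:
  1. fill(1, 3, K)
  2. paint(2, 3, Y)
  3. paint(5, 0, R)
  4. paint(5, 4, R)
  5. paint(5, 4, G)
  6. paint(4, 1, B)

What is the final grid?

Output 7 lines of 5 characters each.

Answer: KKKKK
KKKKK
KKKYK
KKKKK
KBKKK
RKKKG
KKKKK

Derivation:
After op 1 fill(1,3,K) [34 cells changed]:
KKKKK
KKKKK
KKKKK
KKKKK
KKKKK
KKKKK
KKKKK
After op 2 paint(2,3,Y):
KKKKK
KKKKK
KKKYK
KKKKK
KKKKK
KKKKK
KKKKK
After op 3 paint(5,0,R):
KKKKK
KKKKK
KKKYK
KKKKK
KKKKK
RKKKK
KKKKK
After op 4 paint(5,4,R):
KKKKK
KKKKK
KKKYK
KKKKK
KKKKK
RKKKR
KKKKK
After op 5 paint(5,4,G):
KKKKK
KKKKK
KKKYK
KKKKK
KKKKK
RKKKG
KKKKK
After op 6 paint(4,1,B):
KKKKK
KKKKK
KKKYK
KKKKK
KBKKK
RKKKG
KKKKK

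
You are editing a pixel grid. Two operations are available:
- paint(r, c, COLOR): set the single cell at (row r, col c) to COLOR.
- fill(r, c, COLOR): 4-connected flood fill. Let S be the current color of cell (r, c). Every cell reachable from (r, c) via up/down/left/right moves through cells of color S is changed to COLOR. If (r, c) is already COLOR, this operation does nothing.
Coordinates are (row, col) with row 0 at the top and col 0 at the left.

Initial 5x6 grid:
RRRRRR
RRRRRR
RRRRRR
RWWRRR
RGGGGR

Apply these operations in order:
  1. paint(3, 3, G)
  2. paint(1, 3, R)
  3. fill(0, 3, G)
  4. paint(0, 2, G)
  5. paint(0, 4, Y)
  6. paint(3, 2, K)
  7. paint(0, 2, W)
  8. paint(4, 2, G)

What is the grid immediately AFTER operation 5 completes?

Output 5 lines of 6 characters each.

After op 1 paint(3,3,G):
RRRRRR
RRRRRR
RRRRRR
RWWGRR
RGGGGR
After op 2 paint(1,3,R):
RRRRRR
RRRRRR
RRRRRR
RWWGRR
RGGGGR
After op 3 fill(0,3,G) [23 cells changed]:
GGGGGG
GGGGGG
GGGGGG
GWWGGG
GGGGGG
After op 4 paint(0,2,G):
GGGGGG
GGGGGG
GGGGGG
GWWGGG
GGGGGG
After op 5 paint(0,4,Y):
GGGGYG
GGGGGG
GGGGGG
GWWGGG
GGGGGG

Answer: GGGGYG
GGGGGG
GGGGGG
GWWGGG
GGGGGG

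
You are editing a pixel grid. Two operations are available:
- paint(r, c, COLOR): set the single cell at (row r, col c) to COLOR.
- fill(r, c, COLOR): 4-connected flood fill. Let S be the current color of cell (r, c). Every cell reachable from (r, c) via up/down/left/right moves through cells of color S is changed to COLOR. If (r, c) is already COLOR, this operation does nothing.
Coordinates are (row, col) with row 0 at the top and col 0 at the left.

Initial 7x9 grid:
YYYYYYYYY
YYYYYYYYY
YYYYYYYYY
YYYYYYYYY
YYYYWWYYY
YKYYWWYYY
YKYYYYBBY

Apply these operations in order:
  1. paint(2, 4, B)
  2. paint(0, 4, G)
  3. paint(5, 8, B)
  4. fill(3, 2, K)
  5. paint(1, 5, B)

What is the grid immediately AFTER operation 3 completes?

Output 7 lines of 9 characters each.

Answer: YYYYGYYYY
YYYYYYYYY
YYYYBYYYY
YYYYYYYYY
YYYYWWYYY
YKYYWWYYB
YKYYYYBBY

Derivation:
After op 1 paint(2,4,B):
YYYYYYYYY
YYYYYYYYY
YYYYBYYYY
YYYYYYYYY
YYYYWWYYY
YKYYWWYYY
YKYYYYBBY
After op 2 paint(0,4,G):
YYYYGYYYY
YYYYYYYYY
YYYYBYYYY
YYYYYYYYY
YYYYWWYYY
YKYYWWYYY
YKYYYYBBY
After op 3 paint(5,8,B):
YYYYGYYYY
YYYYYYYYY
YYYYBYYYY
YYYYYYYYY
YYYYWWYYY
YKYYWWYYB
YKYYYYBBY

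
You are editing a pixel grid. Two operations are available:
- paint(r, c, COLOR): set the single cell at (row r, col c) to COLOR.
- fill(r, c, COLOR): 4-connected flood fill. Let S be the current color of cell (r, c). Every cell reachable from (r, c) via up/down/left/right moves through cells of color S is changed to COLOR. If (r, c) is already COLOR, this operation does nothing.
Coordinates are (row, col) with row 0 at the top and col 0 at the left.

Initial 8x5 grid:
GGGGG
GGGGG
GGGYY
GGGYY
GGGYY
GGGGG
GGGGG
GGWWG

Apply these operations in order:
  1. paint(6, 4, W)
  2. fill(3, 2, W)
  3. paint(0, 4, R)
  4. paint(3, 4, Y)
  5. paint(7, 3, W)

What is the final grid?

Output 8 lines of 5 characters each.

Answer: WWWWR
WWWWW
WWWYY
WWWYY
WWWYY
WWWWW
WWWWW
WWWWG

Derivation:
After op 1 paint(6,4,W):
GGGGG
GGGGG
GGGYY
GGGYY
GGGYY
GGGGG
GGGGW
GGWWG
After op 2 fill(3,2,W) [30 cells changed]:
WWWWW
WWWWW
WWWYY
WWWYY
WWWYY
WWWWW
WWWWW
WWWWG
After op 3 paint(0,4,R):
WWWWR
WWWWW
WWWYY
WWWYY
WWWYY
WWWWW
WWWWW
WWWWG
After op 4 paint(3,4,Y):
WWWWR
WWWWW
WWWYY
WWWYY
WWWYY
WWWWW
WWWWW
WWWWG
After op 5 paint(7,3,W):
WWWWR
WWWWW
WWWYY
WWWYY
WWWYY
WWWWW
WWWWW
WWWWG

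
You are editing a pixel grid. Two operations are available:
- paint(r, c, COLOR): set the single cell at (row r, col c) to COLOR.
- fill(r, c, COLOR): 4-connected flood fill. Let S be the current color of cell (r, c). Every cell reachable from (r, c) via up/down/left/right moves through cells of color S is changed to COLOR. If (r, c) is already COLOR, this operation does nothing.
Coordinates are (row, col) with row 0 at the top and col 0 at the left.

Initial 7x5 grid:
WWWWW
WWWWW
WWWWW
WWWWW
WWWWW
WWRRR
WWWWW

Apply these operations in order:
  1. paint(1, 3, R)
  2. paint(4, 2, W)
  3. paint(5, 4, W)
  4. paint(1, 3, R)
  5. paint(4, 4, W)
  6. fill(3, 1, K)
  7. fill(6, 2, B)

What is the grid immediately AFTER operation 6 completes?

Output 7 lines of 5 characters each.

Answer: KKKKK
KKKRK
KKKKK
KKKKK
KKKKK
KKRRK
KKKKK

Derivation:
After op 1 paint(1,3,R):
WWWWW
WWWRW
WWWWW
WWWWW
WWWWW
WWRRR
WWWWW
After op 2 paint(4,2,W):
WWWWW
WWWRW
WWWWW
WWWWW
WWWWW
WWRRR
WWWWW
After op 3 paint(5,4,W):
WWWWW
WWWRW
WWWWW
WWWWW
WWWWW
WWRRW
WWWWW
After op 4 paint(1,3,R):
WWWWW
WWWRW
WWWWW
WWWWW
WWWWW
WWRRW
WWWWW
After op 5 paint(4,4,W):
WWWWW
WWWRW
WWWWW
WWWWW
WWWWW
WWRRW
WWWWW
After op 6 fill(3,1,K) [32 cells changed]:
KKKKK
KKKRK
KKKKK
KKKKK
KKKKK
KKRRK
KKKKK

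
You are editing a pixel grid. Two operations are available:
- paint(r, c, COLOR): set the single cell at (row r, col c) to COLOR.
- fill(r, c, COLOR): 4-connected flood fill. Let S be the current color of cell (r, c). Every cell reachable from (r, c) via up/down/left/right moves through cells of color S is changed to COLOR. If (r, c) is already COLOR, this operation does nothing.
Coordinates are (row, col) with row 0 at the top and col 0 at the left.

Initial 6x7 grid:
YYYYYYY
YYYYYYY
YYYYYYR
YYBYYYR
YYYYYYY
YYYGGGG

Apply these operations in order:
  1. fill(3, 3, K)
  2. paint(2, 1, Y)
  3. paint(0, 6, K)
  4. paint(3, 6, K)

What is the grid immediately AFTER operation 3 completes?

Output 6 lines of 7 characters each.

After op 1 fill(3,3,K) [35 cells changed]:
KKKKKKK
KKKKKKK
KKKKKKR
KKBKKKR
KKKKKKK
KKKGGGG
After op 2 paint(2,1,Y):
KKKKKKK
KKKKKKK
KYKKKKR
KKBKKKR
KKKKKKK
KKKGGGG
After op 3 paint(0,6,K):
KKKKKKK
KKKKKKK
KYKKKKR
KKBKKKR
KKKKKKK
KKKGGGG

Answer: KKKKKKK
KKKKKKK
KYKKKKR
KKBKKKR
KKKKKKK
KKKGGGG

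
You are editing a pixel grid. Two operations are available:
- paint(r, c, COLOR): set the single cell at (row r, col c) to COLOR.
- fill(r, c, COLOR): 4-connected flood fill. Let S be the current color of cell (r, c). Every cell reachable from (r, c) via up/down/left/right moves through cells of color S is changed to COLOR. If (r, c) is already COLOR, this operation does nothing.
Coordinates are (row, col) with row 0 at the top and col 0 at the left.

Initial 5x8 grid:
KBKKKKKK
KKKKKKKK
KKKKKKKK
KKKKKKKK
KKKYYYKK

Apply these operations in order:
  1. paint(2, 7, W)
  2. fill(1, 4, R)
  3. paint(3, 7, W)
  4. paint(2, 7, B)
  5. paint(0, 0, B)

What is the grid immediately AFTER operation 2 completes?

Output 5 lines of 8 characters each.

Answer: RBRRRRRR
RRRRRRRR
RRRRRRRW
RRRRRRRR
RRRYYYRR

Derivation:
After op 1 paint(2,7,W):
KBKKKKKK
KKKKKKKK
KKKKKKKW
KKKKKKKK
KKKYYYKK
After op 2 fill(1,4,R) [35 cells changed]:
RBRRRRRR
RRRRRRRR
RRRRRRRW
RRRRRRRR
RRRYYYRR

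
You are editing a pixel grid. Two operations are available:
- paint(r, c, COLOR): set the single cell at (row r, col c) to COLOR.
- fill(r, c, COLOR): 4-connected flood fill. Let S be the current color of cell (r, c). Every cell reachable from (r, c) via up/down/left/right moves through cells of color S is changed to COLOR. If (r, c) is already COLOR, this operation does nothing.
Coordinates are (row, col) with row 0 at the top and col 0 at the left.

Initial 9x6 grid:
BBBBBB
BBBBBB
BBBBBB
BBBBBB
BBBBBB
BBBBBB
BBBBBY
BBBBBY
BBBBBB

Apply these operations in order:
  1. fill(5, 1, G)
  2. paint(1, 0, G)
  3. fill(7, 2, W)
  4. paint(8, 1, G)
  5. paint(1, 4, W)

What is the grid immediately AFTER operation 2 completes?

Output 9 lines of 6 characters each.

After op 1 fill(5,1,G) [52 cells changed]:
GGGGGG
GGGGGG
GGGGGG
GGGGGG
GGGGGG
GGGGGG
GGGGGY
GGGGGY
GGGGGG
After op 2 paint(1,0,G):
GGGGGG
GGGGGG
GGGGGG
GGGGGG
GGGGGG
GGGGGG
GGGGGY
GGGGGY
GGGGGG

Answer: GGGGGG
GGGGGG
GGGGGG
GGGGGG
GGGGGG
GGGGGG
GGGGGY
GGGGGY
GGGGGG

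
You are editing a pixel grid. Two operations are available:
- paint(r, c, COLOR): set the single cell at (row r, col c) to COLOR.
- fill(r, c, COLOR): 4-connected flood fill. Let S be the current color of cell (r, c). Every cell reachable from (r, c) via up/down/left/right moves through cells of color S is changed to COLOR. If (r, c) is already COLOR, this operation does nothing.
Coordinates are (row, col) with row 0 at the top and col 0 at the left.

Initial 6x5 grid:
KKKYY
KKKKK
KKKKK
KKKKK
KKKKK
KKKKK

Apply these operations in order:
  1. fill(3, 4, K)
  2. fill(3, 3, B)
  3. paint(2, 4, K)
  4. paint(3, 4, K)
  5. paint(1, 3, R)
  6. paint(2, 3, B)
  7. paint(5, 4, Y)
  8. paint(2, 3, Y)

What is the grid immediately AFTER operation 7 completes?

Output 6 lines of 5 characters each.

Answer: BBBYY
BBBRB
BBBBK
BBBBK
BBBBB
BBBBY

Derivation:
After op 1 fill(3,4,K) [0 cells changed]:
KKKYY
KKKKK
KKKKK
KKKKK
KKKKK
KKKKK
After op 2 fill(3,3,B) [28 cells changed]:
BBBYY
BBBBB
BBBBB
BBBBB
BBBBB
BBBBB
After op 3 paint(2,4,K):
BBBYY
BBBBB
BBBBK
BBBBB
BBBBB
BBBBB
After op 4 paint(3,4,K):
BBBYY
BBBBB
BBBBK
BBBBK
BBBBB
BBBBB
After op 5 paint(1,3,R):
BBBYY
BBBRB
BBBBK
BBBBK
BBBBB
BBBBB
After op 6 paint(2,3,B):
BBBYY
BBBRB
BBBBK
BBBBK
BBBBB
BBBBB
After op 7 paint(5,4,Y):
BBBYY
BBBRB
BBBBK
BBBBK
BBBBB
BBBBY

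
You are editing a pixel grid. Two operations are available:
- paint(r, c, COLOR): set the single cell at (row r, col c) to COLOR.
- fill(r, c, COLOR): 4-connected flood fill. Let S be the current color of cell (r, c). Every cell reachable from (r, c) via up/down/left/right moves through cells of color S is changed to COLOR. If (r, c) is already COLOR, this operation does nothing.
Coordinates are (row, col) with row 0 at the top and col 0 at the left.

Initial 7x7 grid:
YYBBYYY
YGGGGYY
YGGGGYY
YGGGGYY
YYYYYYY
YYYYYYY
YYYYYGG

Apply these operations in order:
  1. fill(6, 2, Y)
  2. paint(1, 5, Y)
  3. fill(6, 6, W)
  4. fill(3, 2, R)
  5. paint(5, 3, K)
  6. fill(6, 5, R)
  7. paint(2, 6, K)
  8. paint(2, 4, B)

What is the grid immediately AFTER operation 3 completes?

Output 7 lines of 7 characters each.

After op 1 fill(6,2,Y) [0 cells changed]:
YYBBYYY
YGGGGYY
YGGGGYY
YGGGGYY
YYYYYYY
YYYYYYY
YYYYYGG
After op 2 paint(1,5,Y):
YYBBYYY
YGGGGYY
YGGGGYY
YGGGGYY
YYYYYYY
YYYYYYY
YYYYYGG
After op 3 fill(6,6,W) [2 cells changed]:
YYBBYYY
YGGGGYY
YGGGGYY
YGGGGYY
YYYYYYY
YYYYYYY
YYYYYWW

Answer: YYBBYYY
YGGGGYY
YGGGGYY
YGGGGYY
YYYYYYY
YYYYYYY
YYYYYWW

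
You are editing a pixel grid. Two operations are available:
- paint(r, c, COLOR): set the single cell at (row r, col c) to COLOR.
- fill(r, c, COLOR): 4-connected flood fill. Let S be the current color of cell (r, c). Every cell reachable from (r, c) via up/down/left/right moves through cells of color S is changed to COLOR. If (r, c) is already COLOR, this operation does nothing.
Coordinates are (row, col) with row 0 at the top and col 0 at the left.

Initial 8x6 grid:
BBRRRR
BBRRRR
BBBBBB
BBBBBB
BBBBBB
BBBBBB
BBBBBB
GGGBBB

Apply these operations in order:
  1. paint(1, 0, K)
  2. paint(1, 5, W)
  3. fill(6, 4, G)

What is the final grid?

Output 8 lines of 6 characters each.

After op 1 paint(1,0,K):
BBRRRR
KBRRRR
BBBBBB
BBBBBB
BBBBBB
BBBBBB
BBBBBB
GGGBBB
After op 2 paint(1,5,W):
BBRRRR
KBRRRW
BBBBBB
BBBBBB
BBBBBB
BBBBBB
BBBBBB
GGGBBB
After op 3 fill(6,4,G) [36 cells changed]:
GGRRRR
KGRRRW
GGGGGG
GGGGGG
GGGGGG
GGGGGG
GGGGGG
GGGGGG

Answer: GGRRRR
KGRRRW
GGGGGG
GGGGGG
GGGGGG
GGGGGG
GGGGGG
GGGGGG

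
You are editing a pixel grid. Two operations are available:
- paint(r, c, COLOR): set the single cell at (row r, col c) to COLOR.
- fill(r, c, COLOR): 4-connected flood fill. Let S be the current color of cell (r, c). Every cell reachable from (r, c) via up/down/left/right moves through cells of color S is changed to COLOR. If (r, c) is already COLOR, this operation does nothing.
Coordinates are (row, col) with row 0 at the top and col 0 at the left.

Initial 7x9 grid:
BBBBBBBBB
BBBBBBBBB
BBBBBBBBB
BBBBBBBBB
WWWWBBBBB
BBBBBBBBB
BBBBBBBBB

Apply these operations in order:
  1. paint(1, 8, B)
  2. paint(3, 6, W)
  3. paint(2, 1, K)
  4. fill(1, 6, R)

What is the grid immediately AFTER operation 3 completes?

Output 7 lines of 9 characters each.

After op 1 paint(1,8,B):
BBBBBBBBB
BBBBBBBBB
BBBBBBBBB
BBBBBBBBB
WWWWBBBBB
BBBBBBBBB
BBBBBBBBB
After op 2 paint(3,6,W):
BBBBBBBBB
BBBBBBBBB
BBBBBBBBB
BBBBBBWBB
WWWWBBBBB
BBBBBBBBB
BBBBBBBBB
After op 3 paint(2,1,K):
BBBBBBBBB
BBBBBBBBB
BKBBBBBBB
BBBBBBWBB
WWWWBBBBB
BBBBBBBBB
BBBBBBBBB

Answer: BBBBBBBBB
BBBBBBBBB
BKBBBBBBB
BBBBBBWBB
WWWWBBBBB
BBBBBBBBB
BBBBBBBBB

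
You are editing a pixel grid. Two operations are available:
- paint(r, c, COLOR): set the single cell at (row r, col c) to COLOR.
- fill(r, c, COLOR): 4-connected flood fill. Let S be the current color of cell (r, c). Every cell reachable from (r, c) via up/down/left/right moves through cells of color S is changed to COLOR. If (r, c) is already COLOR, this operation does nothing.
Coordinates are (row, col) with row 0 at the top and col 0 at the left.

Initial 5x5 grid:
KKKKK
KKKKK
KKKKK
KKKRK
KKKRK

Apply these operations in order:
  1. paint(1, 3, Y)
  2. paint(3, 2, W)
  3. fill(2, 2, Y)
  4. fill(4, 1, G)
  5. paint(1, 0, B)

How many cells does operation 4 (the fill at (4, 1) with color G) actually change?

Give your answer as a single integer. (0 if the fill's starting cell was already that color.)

After op 1 paint(1,3,Y):
KKKKK
KKKYK
KKKKK
KKKRK
KKKRK
After op 2 paint(3,2,W):
KKKKK
KKKYK
KKKKK
KKWRK
KKKRK
After op 3 fill(2,2,Y) [21 cells changed]:
YYYYY
YYYYY
YYYYY
YYWRY
YYYRY
After op 4 fill(4,1,G) [22 cells changed]:
GGGGG
GGGGG
GGGGG
GGWRG
GGGRG

Answer: 22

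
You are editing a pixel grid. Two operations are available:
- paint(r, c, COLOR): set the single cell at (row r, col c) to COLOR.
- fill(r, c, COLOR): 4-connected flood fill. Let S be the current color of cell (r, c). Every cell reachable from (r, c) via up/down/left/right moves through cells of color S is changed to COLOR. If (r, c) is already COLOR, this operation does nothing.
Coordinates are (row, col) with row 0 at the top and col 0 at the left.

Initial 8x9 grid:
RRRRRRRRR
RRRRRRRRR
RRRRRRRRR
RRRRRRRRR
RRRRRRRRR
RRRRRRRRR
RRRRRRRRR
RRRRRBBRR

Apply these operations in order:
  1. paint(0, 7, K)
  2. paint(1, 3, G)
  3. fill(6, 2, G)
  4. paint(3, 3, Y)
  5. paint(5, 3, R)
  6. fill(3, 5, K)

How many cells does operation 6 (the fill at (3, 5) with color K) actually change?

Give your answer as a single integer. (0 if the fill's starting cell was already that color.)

Answer: 67

Derivation:
After op 1 paint(0,7,K):
RRRRRRRKR
RRRRRRRRR
RRRRRRRRR
RRRRRRRRR
RRRRRRRRR
RRRRRRRRR
RRRRRRRRR
RRRRRBBRR
After op 2 paint(1,3,G):
RRRRRRRKR
RRRGRRRRR
RRRRRRRRR
RRRRRRRRR
RRRRRRRRR
RRRRRRRRR
RRRRRRRRR
RRRRRBBRR
After op 3 fill(6,2,G) [68 cells changed]:
GGGGGGGKG
GGGGGGGGG
GGGGGGGGG
GGGGGGGGG
GGGGGGGGG
GGGGGGGGG
GGGGGGGGG
GGGGGBBGG
After op 4 paint(3,3,Y):
GGGGGGGKG
GGGGGGGGG
GGGGGGGGG
GGGYGGGGG
GGGGGGGGG
GGGGGGGGG
GGGGGGGGG
GGGGGBBGG
After op 5 paint(5,3,R):
GGGGGGGKG
GGGGGGGGG
GGGGGGGGG
GGGYGGGGG
GGGGGGGGG
GGGRGGGGG
GGGGGGGGG
GGGGGBBGG
After op 6 fill(3,5,K) [67 cells changed]:
KKKKKKKKK
KKKKKKKKK
KKKKKKKKK
KKKYKKKKK
KKKKKKKKK
KKKRKKKKK
KKKKKKKKK
KKKKKBBKK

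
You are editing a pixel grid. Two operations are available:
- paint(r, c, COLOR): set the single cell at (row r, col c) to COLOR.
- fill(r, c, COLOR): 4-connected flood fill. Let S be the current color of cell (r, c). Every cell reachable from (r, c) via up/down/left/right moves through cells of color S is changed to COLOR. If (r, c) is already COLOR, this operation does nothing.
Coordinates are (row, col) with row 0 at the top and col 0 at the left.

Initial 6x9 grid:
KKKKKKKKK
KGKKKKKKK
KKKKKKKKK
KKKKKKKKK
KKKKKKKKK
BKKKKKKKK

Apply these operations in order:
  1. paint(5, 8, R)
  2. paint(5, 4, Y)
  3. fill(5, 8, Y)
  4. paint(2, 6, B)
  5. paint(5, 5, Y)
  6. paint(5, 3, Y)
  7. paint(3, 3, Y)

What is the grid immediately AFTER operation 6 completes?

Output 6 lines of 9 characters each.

After op 1 paint(5,8,R):
KKKKKKKKK
KGKKKKKKK
KKKKKKKKK
KKKKKKKKK
KKKKKKKKK
BKKKKKKKR
After op 2 paint(5,4,Y):
KKKKKKKKK
KGKKKKKKK
KKKKKKKKK
KKKKKKKKK
KKKKKKKKK
BKKKYKKKR
After op 3 fill(5,8,Y) [1 cells changed]:
KKKKKKKKK
KGKKKKKKK
KKKKKKKKK
KKKKKKKKK
KKKKKKKKK
BKKKYKKKY
After op 4 paint(2,6,B):
KKKKKKKKK
KGKKKKKKK
KKKKKKBKK
KKKKKKKKK
KKKKKKKKK
BKKKYKKKY
After op 5 paint(5,5,Y):
KKKKKKKKK
KGKKKKKKK
KKKKKKBKK
KKKKKKKKK
KKKKKKKKK
BKKKYYKKY
After op 6 paint(5,3,Y):
KKKKKKKKK
KGKKKKKKK
KKKKKKBKK
KKKKKKKKK
KKKKKKKKK
BKKYYYKKY

Answer: KKKKKKKKK
KGKKKKKKK
KKKKKKBKK
KKKKKKKKK
KKKKKKKKK
BKKYYYKKY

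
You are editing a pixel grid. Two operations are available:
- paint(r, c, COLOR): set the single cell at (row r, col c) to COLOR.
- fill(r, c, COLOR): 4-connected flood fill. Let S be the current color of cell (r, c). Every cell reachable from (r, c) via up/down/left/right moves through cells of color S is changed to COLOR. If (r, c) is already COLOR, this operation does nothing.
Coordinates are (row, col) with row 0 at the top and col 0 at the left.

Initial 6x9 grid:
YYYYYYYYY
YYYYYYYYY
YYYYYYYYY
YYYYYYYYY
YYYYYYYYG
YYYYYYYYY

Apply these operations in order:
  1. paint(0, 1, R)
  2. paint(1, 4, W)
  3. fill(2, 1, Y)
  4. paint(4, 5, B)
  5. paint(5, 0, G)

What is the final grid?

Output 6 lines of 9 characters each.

Answer: YRYYYYYYY
YYYYWYYYY
YYYYYYYYY
YYYYYYYYY
YYYYYBYYG
GYYYYYYYY

Derivation:
After op 1 paint(0,1,R):
YRYYYYYYY
YYYYYYYYY
YYYYYYYYY
YYYYYYYYY
YYYYYYYYG
YYYYYYYYY
After op 2 paint(1,4,W):
YRYYYYYYY
YYYYWYYYY
YYYYYYYYY
YYYYYYYYY
YYYYYYYYG
YYYYYYYYY
After op 3 fill(2,1,Y) [0 cells changed]:
YRYYYYYYY
YYYYWYYYY
YYYYYYYYY
YYYYYYYYY
YYYYYYYYG
YYYYYYYYY
After op 4 paint(4,5,B):
YRYYYYYYY
YYYYWYYYY
YYYYYYYYY
YYYYYYYYY
YYYYYBYYG
YYYYYYYYY
After op 5 paint(5,0,G):
YRYYYYYYY
YYYYWYYYY
YYYYYYYYY
YYYYYYYYY
YYYYYBYYG
GYYYYYYYY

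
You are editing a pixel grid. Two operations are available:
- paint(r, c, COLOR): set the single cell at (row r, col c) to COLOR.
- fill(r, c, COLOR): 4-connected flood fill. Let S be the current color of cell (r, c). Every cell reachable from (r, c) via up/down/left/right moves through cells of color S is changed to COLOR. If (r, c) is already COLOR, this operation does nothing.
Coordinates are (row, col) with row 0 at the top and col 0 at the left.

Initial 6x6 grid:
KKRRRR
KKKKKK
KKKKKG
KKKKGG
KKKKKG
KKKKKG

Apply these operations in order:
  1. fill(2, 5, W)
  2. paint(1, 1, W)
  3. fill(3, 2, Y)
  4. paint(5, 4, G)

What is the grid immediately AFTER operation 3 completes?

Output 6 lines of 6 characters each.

After op 1 fill(2,5,W) [5 cells changed]:
KKRRRR
KKKKKK
KKKKKW
KKKKWW
KKKKKW
KKKKKW
After op 2 paint(1,1,W):
KKRRRR
KWKKKK
KKKKKW
KKKKWW
KKKKKW
KKKKKW
After op 3 fill(3,2,Y) [26 cells changed]:
YYRRRR
YWYYYY
YYYYYW
YYYYWW
YYYYYW
YYYYYW

Answer: YYRRRR
YWYYYY
YYYYYW
YYYYWW
YYYYYW
YYYYYW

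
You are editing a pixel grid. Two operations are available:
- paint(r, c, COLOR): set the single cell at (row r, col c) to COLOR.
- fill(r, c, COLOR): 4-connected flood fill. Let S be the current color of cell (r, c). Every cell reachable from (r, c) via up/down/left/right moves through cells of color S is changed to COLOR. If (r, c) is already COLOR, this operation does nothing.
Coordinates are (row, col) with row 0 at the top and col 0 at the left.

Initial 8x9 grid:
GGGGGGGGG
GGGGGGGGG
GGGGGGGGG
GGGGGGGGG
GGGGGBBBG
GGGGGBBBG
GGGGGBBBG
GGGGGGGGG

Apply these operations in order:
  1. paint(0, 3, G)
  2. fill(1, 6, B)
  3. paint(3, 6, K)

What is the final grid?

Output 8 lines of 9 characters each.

Answer: BBBBBBBBB
BBBBBBBBB
BBBBBBBBB
BBBBBBKBB
BBBBBBBBB
BBBBBBBBB
BBBBBBBBB
BBBBBBBBB

Derivation:
After op 1 paint(0,3,G):
GGGGGGGGG
GGGGGGGGG
GGGGGGGGG
GGGGGGGGG
GGGGGBBBG
GGGGGBBBG
GGGGGBBBG
GGGGGGGGG
After op 2 fill(1,6,B) [63 cells changed]:
BBBBBBBBB
BBBBBBBBB
BBBBBBBBB
BBBBBBBBB
BBBBBBBBB
BBBBBBBBB
BBBBBBBBB
BBBBBBBBB
After op 3 paint(3,6,K):
BBBBBBBBB
BBBBBBBBB
BBBBBBBBB
BBBBBBKBB
BBBBBBBBB
BBBBBBBBB
BBBBBBBBB
BBBBBBBBB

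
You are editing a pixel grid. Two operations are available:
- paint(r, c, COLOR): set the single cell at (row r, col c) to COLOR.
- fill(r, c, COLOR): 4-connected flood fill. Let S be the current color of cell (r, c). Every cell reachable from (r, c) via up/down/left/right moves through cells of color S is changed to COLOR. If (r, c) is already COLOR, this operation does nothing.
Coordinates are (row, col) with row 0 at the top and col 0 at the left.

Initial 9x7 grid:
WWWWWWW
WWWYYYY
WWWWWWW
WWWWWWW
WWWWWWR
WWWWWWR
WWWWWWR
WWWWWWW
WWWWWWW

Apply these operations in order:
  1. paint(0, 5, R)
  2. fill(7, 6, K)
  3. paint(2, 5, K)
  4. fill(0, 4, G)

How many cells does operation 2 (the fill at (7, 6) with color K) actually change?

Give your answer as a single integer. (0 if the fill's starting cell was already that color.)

After op 1 paint(0,5,R):
WWWWWRW
WWWYYYY
WWWWWWW
WWWWWWW
WWWWWWR
WWWWWWR
WWWWWWR
WWWWWWW
WWWWWWW
After op 2 fill(7,6,K) [54 cells changed]:
KKKKKRW
KKKYYYY
KKKKKKK
KKKKKKK
KKKKKKR
KKKKKKR
KKKKKKR
KKKKKKK
KKKKKKK

Answer: 54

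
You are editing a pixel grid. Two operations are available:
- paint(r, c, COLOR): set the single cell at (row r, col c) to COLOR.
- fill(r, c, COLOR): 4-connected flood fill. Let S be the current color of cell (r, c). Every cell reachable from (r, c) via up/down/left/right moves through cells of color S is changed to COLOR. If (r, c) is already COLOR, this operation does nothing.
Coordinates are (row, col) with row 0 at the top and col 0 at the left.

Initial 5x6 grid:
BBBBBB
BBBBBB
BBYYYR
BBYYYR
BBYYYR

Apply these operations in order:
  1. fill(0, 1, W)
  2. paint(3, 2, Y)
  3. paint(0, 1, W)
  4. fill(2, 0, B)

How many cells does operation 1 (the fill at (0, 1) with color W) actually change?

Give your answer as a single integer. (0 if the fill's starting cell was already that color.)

After op 1 fill(0,1,W) [18 cells changed]:
WWWWWW
WWWWWW
WWYYYR
WWYYYR
WWYYYR

Answer: 18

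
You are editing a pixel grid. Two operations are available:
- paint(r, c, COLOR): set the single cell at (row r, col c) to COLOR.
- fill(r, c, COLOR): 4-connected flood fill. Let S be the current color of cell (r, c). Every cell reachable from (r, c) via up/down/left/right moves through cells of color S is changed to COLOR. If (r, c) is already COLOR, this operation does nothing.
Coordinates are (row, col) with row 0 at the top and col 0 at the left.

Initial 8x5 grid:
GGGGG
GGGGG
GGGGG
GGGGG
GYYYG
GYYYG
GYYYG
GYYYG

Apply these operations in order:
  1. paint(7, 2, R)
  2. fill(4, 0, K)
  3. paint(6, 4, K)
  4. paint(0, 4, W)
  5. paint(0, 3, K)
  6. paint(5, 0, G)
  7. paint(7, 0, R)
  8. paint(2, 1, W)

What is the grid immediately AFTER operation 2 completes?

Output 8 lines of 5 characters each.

Answer: KKKKK
KKKKK
KKKKK
KKKKK
KYYYK
KYYYK
KYYYK
KYRYK

Derivation:
After op 1 paint(7,2,R):
GGGGG
GGGGG
GGGGG
GGGGG
GYYYG
GYYYG
GYYYG
GYRYG
After op 2 fill(4,0,K) [28 cells changed]:
KKKKK
KKKKK
KKKKK
KKKKK
KYYYK
KYYYK
KYYYK
KYRYK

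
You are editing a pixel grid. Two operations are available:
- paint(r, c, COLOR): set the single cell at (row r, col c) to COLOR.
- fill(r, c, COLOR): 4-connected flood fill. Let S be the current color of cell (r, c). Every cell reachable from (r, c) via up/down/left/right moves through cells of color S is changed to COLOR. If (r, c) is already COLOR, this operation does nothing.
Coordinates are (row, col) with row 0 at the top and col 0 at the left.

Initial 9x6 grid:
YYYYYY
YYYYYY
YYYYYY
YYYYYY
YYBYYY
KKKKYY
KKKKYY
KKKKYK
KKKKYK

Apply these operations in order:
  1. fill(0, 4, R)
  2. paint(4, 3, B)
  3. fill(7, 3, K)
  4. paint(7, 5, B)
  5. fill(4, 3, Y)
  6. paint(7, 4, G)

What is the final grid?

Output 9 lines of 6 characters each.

Answer: RRRRRR
RRRRRR
RRRRRR
RRRRRR
RRYYRR
KKKKRR
KKKKRR
KKKKGB
KKKKRK

Derivation:
After op 1 fill(0,4,R) [35 cells changed]:
RRRRRR
RRRRRR
RRRRRR
RRRRRR
RRBRRR
KKKKRR
KKKKRR
KKKKRK
KKKKRK
After op 2 paint(4,3,B):
RRRRRR
RRRRRR
RRRRRR
RRRRRR
RRBBRR
KKKKRR
KKKKRR
KKKKRK
KKKKRK
After op 3 fill(7,3,K) [0 cells changed]:
RRRRRR
RRRRRR
RRRRRR
RRRRRR
RRBBRR
KKKKRR
KKKKRR
KKKKRK
KKKKRK
After op 4 paint(7,5,B):
RRRRRR
RRRRRR
RRRRRR
RRRRRR
RRBBRR
KKKKRR
KKKKRR
KKKKRB
KKKKRK
After op 5 fill(4,3,Y) [2 cells changed]:
RRRRRR
RRRRRR
RRRRRR
RRRRRR
RRYYRR
KKKKRR
KKKKRR
KKKKRB
KKKKRK
After op 6 paint(7,4,G):
RRRRRR
RRRRRR
RRRRRR
RRRRRR
RRYYRR
KKKKRR
KKKKRR
KKKKGB
KKKKRK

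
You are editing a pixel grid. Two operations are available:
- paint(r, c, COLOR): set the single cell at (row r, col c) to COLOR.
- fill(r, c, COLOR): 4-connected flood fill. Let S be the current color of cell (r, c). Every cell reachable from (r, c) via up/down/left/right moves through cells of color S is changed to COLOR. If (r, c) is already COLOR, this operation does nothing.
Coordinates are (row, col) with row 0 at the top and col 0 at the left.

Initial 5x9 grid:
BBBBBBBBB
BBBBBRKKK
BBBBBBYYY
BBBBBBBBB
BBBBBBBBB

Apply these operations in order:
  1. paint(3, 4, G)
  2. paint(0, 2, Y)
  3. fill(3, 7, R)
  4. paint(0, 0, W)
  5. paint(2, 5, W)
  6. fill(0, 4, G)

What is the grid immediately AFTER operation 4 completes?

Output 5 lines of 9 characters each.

After op 1 paint(3,4,G):
BBBBBBBBB
BBBBBRKKK
BBBBBBYYY
BBBBGBBBB
BBBBBBBBB
After op 2 paint(0,2,Y):
BBYBBBBBB
BBBBBRKKK
BBBBBBYYY
BBBBGBBBB
BBBBBBBBB
After op 3 fill(3,7,R) [36 cells changed]:
RRYRRRRRR
RRRRRRKKK
RRRRRRYYY
RRRRGRRRR
RRRRRRRRR
After op 4 paint(0,0,W):
WRYRRRRRR
RRRRRRKKK
RRRRRRYYY
RRRRGRRRR
RRRRRRRRR

Answer: WRYRRRRRR
RRRRRRKKK
RRRRRRYYY
RRRRGRRRR
RRRRRRRRR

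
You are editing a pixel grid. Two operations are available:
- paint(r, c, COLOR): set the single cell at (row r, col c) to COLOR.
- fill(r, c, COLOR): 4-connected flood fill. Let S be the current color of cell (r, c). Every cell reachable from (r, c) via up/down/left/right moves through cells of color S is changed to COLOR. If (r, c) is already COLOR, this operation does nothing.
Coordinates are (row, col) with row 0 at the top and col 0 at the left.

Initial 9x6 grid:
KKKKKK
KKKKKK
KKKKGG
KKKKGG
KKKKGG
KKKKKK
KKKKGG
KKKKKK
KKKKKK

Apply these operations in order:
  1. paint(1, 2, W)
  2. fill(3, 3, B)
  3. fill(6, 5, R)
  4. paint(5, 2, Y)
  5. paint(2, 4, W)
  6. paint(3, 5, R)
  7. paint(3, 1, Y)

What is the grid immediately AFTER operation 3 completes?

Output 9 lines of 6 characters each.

Answer: BBBBBB
BBWBBB
BBBBGG
BBBBGG
BBBBGG
BBBBBB
BBBBRR
BBBBBB
BBBBBB

Derivation:
After op 1 paint(1,2,W):
KKKKKK
KKWKKK
KKKKGG
KKKKGG
KKKKGG
KKKKKK
KKKKGG
KKKKKK
KKKKKK
After op 2 fill(3,3,B) [45 cells changed]:
BBBBBB
BBWBBB
BBBBGG
BBBBGG
BBBBGG
BBBBBB
BBBBGG
BBBBBB
BBBBBB
After op 3 fill(6,5,R) [2 cells changed]:
BBBBBB
BBWBBB
BBBBGG
BBBBGG
BBBBGG
BBBBBB
BBBBRR
BBBBBB
BBBBBB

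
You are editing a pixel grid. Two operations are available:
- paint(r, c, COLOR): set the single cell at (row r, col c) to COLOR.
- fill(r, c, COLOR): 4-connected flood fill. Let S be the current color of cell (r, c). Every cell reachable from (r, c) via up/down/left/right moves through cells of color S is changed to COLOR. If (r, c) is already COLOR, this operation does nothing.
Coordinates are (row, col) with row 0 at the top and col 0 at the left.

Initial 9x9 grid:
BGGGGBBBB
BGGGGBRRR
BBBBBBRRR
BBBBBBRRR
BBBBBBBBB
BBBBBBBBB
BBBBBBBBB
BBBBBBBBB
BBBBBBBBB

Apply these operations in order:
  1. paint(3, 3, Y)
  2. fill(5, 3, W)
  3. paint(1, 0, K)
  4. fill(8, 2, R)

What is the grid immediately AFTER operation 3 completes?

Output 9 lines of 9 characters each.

After op 1 paint(3,3,Y):
BGGGGBBBB
BGGGGBRRR
BBBBBBRRR
BBBYBBRRR
BBBBBBBBB
BBBBBBBBB
BBBBBBBBB
BBBBBBBBB
BBBBBBBBB
After op 2 fill(5,3,W) [63 cells changed]:
WGGGGWWWW
WGGGGWRRR
WWWWWWRRR
WWWYWWRRR
WWWWWWWWW
WWWWWWWWW
WWWWWWWWW
WWWWWWWWW
WWWWWWWWW
After op 3 paint(1,0,K):
WGGGGWWWW
KGGGGWRRR
WWWWWWRRR
WWWYWWRRR
WWWWWWWWW
WWWWWWWWW
WWWWWWWWW
WWWWWWWWW
WWWWWWWWW

Answer: WGGGGWWWW
KGGGGWRRR
WWWWWWRRR
WWWYWWRRR
WWWWWWWWW
WWWWWWWWW
WWWWWWWWW
WWWWWWWWW
WWWWWWWWW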